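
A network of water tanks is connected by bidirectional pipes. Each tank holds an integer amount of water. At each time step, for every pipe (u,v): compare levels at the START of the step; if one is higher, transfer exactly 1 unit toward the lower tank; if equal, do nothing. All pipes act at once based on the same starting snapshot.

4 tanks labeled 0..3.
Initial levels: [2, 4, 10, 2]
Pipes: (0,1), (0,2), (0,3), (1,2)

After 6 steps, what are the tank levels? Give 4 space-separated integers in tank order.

Step 1: flows [1->0,2->0,0=3,2->1] -> levels [4 4 8 2]
Step 2: flows [0=1,2->0,0->3,2->1] -> levels [4 5 6 3]
Step 3: flows [1->0,2->0,0->3,2->1] -> levels [5 5 4 4]
Step 4: flows [0=1,0->2,0->3,1->2] -> levels [3 4 6 5]
Step 5: flows [1->0,2->0,3->0,2->1] -> levels [6 4 4 4]
Step 6: flows [0->1,0->2,0->3,1=2] -> levels [3 5 5 5]

Answer: 3 5 5 5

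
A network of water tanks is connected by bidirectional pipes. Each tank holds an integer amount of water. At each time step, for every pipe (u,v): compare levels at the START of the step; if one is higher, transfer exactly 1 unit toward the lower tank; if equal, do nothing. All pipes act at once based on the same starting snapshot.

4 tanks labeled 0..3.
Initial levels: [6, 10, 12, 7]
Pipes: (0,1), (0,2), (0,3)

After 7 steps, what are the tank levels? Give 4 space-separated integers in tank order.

Step 1: flows [1->0,2->0,3->0] -> levels [9 9 11 6]
Step 2: flows [0=1,2->0,0->3] -> levels [9 9 10 7]
Step 3: flows [0=1,2->0,0->3] -> levels [9 9 9 8]
Step 4: flows [0=1,0=2,0->3] -> levels [8 9 9 9]
Step 5: flows [1->0,2->0,3->0] -> levels [11 8 8 8]
Step 6: flows [0->1,0->2,0->3] -> levels [8 9 9 9]
  -> period-2 cycle: step 6 state = step 4 state
  -> state at step 7: (7-4) mod 2 = 1, same as step 5 -> [11 8 8 8]

Answer: 11 8 8 8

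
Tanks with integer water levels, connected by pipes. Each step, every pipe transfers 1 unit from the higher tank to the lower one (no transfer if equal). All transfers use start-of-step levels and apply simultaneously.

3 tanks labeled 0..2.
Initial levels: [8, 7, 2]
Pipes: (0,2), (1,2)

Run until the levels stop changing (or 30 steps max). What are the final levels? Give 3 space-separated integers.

Step 1: flows [0->2,1->2] -> levels [7 6 4]
Step 2: flows [0->2,1->2] -> levels [6 5 6]
Step 3: flows [0=2,2->1] -> levels [6 6 5]
Step 4: flows [0->2,1->2] -> levels [5 5 7]
Step 5: flows [2->0,2->1] -> levels [6 6 5]
  -> period-2 cycle: step 5 state = step 3 state; never stabilizes
  -> state at step 30: (30-3) mod 2 = 1, same as step 4 -> [5 5 7]

Answer: 5 5 7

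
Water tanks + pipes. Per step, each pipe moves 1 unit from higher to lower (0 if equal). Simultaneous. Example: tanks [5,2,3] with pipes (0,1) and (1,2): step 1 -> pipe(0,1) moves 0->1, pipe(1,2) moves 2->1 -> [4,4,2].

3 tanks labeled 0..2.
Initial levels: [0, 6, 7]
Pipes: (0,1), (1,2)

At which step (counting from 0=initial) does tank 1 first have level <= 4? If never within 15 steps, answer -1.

Step 1: flows [1->0,2->1] -> levels [1 6 6]
Step 2: flows [1->0,1=2] -> levels [2 5 6]
Step 3: flows [1->0,2->1] -> levels [3 5 5]
Step 4: flows [1->0,1=2] -> levels [4 4 5]
Tank 1 first reaches <=4 at step 4

Answer: 4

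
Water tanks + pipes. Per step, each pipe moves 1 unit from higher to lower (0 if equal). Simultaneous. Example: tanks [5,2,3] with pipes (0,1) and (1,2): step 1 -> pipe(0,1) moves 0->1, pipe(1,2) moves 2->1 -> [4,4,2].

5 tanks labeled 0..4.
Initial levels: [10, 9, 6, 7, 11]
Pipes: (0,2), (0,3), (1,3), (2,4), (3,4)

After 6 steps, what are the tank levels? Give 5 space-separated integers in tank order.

Step 1: flows [0->2,0->3,1->3,4->2,4->3] -> levels [8 8 8 10 9]
Step 2: flows [0=2,3->0,3->1,4->2,3->4] -> levels [9 9 9 7 9]
Step 3: flows [0=2,0->3,1->3,2=4,4->3] -> levels [8 8 9 10 8]
Step 4: flows [2->0,3->0,3->1,2->4,3->4] -> levels [10 9 7 7 10]
Step 5: flows [0->2,0->3,1->3,4->2,4->3] -> levels [8 8 9 10 8]
  -> period-2 cycle: step 5 state = step 3 state
  -> state at step 6: (6-3) mod 2 = 1, same as step 4 -> [10 9 7 7 10]

Answer: 10 9 7 7 10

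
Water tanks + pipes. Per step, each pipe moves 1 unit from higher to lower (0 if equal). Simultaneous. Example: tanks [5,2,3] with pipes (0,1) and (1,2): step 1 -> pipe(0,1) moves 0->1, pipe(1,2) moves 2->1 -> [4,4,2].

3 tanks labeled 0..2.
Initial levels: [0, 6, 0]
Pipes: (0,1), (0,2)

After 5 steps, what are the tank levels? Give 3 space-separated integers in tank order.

Step 1: flows [1->0,0=2] -> levels [1 5 0]
Step 2: flows [1->0,0->2] -> levels [1 4 1]
Step 3: flows [1->0,0=2] -> levels [2 3 1]
Step 4: flows [1->0,0->2] -> levels [2 2 2]
Step 5: flows [0=1,0=2] -> levels [2 2 2]

Answer: 2 2 2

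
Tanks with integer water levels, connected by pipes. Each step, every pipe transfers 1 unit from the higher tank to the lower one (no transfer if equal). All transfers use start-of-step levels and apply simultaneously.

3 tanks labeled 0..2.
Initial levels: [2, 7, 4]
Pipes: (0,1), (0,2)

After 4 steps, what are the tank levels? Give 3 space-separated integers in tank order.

Answer: 3 5 5

Derivation:
Step 1: flows [1->0,2->0] -> levels [4 6 3]
Step 2: flows [1->0,0->2] -> levels [4 5 4]
Step 3: flows [1->0,0=2] -> levels [5 4 4]
Step 4: flows [0->1,0->2] -> levels [3 5 5]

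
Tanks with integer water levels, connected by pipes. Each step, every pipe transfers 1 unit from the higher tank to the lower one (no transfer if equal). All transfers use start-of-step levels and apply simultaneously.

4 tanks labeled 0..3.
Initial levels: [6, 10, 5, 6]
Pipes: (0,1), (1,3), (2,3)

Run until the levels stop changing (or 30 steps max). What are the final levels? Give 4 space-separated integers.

Answer: 8 6 6 7

Derivation:
Step 1: flows [1->0,1->3,3->2] -> levels [7 8 6 6]
Step 2: flows [1->0,1->3,2=3] -> levels [8 6 6 7]
Step 3: flows [0->1,3->1,3->2] -> levels [7 8 7 5]
Step 4: flows [1->0,1->3,2->3] -> levels [8 6 6 7]
  -> period-2 cycle: step 4 state = step 2 state; never stabilizes
  -> state at step 30: (30-2) mod 2 = 0, same as step 2 -> [8 6 6 7]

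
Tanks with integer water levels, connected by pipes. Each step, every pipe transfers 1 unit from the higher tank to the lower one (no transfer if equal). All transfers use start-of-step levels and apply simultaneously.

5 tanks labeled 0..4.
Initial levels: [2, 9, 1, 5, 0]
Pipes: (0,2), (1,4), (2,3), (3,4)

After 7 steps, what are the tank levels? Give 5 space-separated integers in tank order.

Answer: 3 4 2 5 3

Derivation:
Step 1: flows [0->2,1->4,3->2,3->4] -> levels [1 8 3 3 2]
Step 2: flows [2->0,1->4,2=3,3->4] -> levels [2 7 2 2 4]
Step 3: flows [0=2,1->4,2=3,4->3] -> levels [2 6 2 3 4]
Step 4: flows [0=2,1->4,3->2,4->3] -> levels [2 5 3 3 4]
Step 5: flows [2->0,1->4,2=3,4->3] -> levels [3 4 2 4 4]
Step 6: flows [0->2,1=4,3->2,3=4] -> levels [2 4 4 3 4]
Step 7: flows [2->0,1=4,2->3,4->3] -> levels [3 4 2 5 3]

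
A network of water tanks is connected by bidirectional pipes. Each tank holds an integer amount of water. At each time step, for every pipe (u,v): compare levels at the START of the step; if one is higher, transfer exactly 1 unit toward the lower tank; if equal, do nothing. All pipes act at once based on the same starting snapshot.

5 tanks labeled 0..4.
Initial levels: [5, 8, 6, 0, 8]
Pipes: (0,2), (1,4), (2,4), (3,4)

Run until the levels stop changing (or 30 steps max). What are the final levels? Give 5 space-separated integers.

Step 1: flows [2->0,1=4,4->2,4->3] -> levels [6 8 6 1 6]
Step 2: flows [0=2,1->4,2=4,4->3] -> levels [6 7 6 2 6]
Step 3: flows [0=2,1->4,2=4,4->3] -> levels [6 6 6 3 6]
Step 4: flows [0=2,1=4,2=4,4->3] -> levels [6 6 6 4 5]
Step 5: flows [0=2,1->4,2->4,4->3] -> levels [6 5 5 5 6]
Step 6: flows [0->2,4->1,4->2,4->3] -> levels [5 6 7 6 3]
Step 7: flows [2->0,1->4,2->4,3->4] -> levels [6 5 5 5 6]
  -> period-2 cycle: step 7 state = step 5 state; never stabilizes
  -> state at step 30: (30-5) mod 2 = 1, same as step 6 -> [5 6 7 6 3]

Answer: 5 6 7 6 3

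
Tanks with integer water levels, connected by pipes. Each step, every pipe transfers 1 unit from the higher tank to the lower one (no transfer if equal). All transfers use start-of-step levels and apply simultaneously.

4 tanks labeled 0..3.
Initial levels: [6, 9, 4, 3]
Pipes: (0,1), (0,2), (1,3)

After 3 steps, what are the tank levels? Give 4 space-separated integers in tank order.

Step 1: flows [1->0,0->2,1->3] -> levels [6 7 5 4]
Step 2: flows [1->0,0->2,1->3] -> levels [6 5 6 5]
Step 3: flows [0->1,0=2,1=3] -> levels [5 6 6 5]

Answer: 5 6 6 5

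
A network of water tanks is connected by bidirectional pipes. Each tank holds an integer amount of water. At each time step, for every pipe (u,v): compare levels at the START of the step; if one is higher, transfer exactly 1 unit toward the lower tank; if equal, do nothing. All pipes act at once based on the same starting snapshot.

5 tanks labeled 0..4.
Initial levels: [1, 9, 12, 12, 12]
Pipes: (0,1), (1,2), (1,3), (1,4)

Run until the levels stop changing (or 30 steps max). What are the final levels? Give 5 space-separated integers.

Step 1: flows [1->0,2->1,3->1,4->1] -> levels [2 11 11 11 11]
Step 2: flows [1->0,1=2,1=3,1=4] -> levels [3 10 11 11 11]
Step 3: flows [1->0,2->1,3->1,4->1] -> levels [4 12 10 10 10]
Step 4: flows [1->0,1->2,1->3,1->4] -> levels [5 8 11 11 11]
Step 5: flows [1->0,2->1,3->1,4->1] -> levels [6 10 10 10 10]
Step 6: flows [1->0,1=2,1=3,1=4] -> levels [7 9 10 10 10]
Step 7: flows [1->0,2->1,3->1,4->1] -> levels [8 11 9 9 9]
Step 8: flows [1->0,1->2,1->3,1->4] -> levels [9 7 10 10 10]
Step 9: flows [0->1,2->1,3->1,4->1] -> levels [8 11 9 9 9]
  -> period-2 cycle: step 9 state = step 7 state; never stabilizes
  -> state at step 30: (30-7) mod 2 = 1, same as step 8 -> [9 7 10 10 10]

Answer: 9 7 10 10 10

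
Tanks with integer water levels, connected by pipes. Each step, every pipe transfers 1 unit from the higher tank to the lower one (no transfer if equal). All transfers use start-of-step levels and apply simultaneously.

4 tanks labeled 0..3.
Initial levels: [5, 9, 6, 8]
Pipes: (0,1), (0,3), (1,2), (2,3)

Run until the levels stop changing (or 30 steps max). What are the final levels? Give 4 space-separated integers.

Step 1: flows [1->0,3->0,1->2,3->2] -> levels [7 7 8 6]
Step 2: flows [0=1,0->3,2->1,2->3] -> levels [6 8 6 8]
Step 3: flows [1->0,3->0,1->2,3->2] -> levels [8 6 8 6]
Step 4: flows [0->1,0->3,2->1,2->3] -> levels [6 8 6 8]
  -> period-2 cycle: step 4 state = step 2 state; never stabilizes
  -> state at step 30: (30-2) mod 2 = 0, same as step 2 -> [6 8 6 8]

Answer: 6 8 6 8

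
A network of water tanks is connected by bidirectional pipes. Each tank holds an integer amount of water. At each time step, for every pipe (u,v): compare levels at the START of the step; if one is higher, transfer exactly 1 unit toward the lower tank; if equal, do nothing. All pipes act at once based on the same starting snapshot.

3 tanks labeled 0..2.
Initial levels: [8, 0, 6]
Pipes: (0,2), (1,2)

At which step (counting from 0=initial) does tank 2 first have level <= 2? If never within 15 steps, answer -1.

Step 1: flows [0->2,2->1] -> levels [7 1 6]
Step 2: flows [0->2,2->1] -> levels [6 2 6]
Step 3: flows [0=2,2->1] -> levels [6 3 5]
Step 4: flows [0->2,2->1] -> levels [5 4 5]
Step 5: flows [0=2,2->1] -> levels [5 5 4]
Step 6: flows [0->2,1->2] -> levels [4 4 6]
Step 7: flows [2->0,2->1] -> levels [5 5 4]
  -> period-2 cycle (repeats step 5); tank 2 never drops to <=2
Tank 2 never reaches <=2 within 15 steps

Answer: -1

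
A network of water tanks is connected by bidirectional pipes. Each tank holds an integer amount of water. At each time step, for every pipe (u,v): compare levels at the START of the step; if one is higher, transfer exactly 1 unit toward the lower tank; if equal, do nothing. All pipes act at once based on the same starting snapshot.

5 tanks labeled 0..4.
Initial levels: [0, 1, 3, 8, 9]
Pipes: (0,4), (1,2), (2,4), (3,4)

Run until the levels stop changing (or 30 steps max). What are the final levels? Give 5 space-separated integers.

Answer: 4 4 3 4 6

Derivation:
Step 1: flows [4->0,2->1,4->2,4->3] -> levels [1 2 3 9 6]
Step 2: flows [4->0,2->1,4->2,3->4] -> levels [2 3 3 8 5]
Step 3: flows [4->0,1=2,4->2,3->4] -> levels [3 3 4 7 4]
Step 4: flows [4->0,2->1,2=4,3->4] -> levels [4 4 3 6 4]
Step 5: flows [0=4,1->2,4->2,3->4] -> levels [4 3 5 5 4]
Step 6: flows [0=4,2->1,2->4,3->4] -> levels [4 4 3 4 6]
Step 7: flows [4->0,1->2,4->2,4->3] -> levels [5 3 5 5 3]
Step 8: flows [0->4,2->1,2->4,3->4] -> levels [4 4 3 4 6]
  -> period-2 cycle: step 8 state = step 6 state; never stabilizes
  -> state at step 30: (30-6) mod 2 = 0, same as step 6 -> [4 4 3 4 6]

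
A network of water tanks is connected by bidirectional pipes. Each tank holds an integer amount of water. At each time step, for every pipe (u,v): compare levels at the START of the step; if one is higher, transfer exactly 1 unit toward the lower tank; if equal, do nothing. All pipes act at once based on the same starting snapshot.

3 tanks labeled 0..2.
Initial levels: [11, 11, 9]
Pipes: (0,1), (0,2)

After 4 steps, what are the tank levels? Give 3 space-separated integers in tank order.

Answer: 11 10 10

Derivation:
Step 1: flows [0=1,0->2] -> levels [10 11 10]
Step 2: flows [1->0,0=2] -> levels [11 10 10]
Step 3: flows [0->1,0->2] -> levels [9 11 11]
Step 4: flows [1->0,2->0] -> levels [11 10 10]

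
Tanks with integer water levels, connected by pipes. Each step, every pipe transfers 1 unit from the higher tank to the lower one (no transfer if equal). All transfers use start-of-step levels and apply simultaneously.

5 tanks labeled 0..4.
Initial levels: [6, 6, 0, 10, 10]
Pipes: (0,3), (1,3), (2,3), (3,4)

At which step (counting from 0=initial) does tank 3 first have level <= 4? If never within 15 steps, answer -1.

Step 1: flows [3->0,3->1,3->2,3=4] -> levels [7 7 1 7 10]
Step 2: flows [0=3,1=3,3->2,4->3] -> levels [7 7 2 7 9]
Step 3: flows [0=3,1=3,3->2,4->3] -> levels [7 7 3 7 8]
Step 4: flows [0=3,1=3,3->2,4->3] -> levels [7 7 4 7 7]
Step 5: flows [0=3,1=3,3->2,3=4] -> levels [7 7 5 6 7]
Step 6: flows [0->3,1->3,3->2,4->3] -> levels [6 6 6 8 6]
Step 7: flows [3->0,3->1,3->2,3->4] -> levels [7 7 7 4 7]
Tank 3 first reaches <=4 at step 7

Answer: 7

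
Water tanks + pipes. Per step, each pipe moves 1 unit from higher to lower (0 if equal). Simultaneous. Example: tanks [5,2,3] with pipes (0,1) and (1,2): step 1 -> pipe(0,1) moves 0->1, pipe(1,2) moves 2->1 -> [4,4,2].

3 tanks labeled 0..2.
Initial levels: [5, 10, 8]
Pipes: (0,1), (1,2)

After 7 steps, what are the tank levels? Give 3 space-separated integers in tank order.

Answer: 8 7 8

Derivation:
Step 1: flows [1->0,1->2] -> levels [6 8 9]
Step 2: flows [1->0,2->1] -> levels [7 8 8]
Step 3: flows [1->0,1=2] -> levels [8 7 8]
Step 4: flows [0->1,2->1] -> levels [7 9 7]
Step 5: flows [1->0,1->2] -> levels [8 7 8]
  -> period-2 cycle: step 5 state = step 3 state
  -> state at step 7: (7-3) mod 2 = 0, same as step 3 -> [8 7 8]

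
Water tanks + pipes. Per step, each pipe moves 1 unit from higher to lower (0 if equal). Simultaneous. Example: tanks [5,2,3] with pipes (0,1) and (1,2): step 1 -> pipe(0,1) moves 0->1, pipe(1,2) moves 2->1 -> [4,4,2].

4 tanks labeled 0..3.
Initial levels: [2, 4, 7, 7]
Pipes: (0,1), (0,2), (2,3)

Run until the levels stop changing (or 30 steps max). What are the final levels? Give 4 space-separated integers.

Step 1: flows [1->0,2->0,2=3] -> levels [4 3 6 7]
Step 2: flows [0->1,2->0,3->2] -> levels [4 4 6 6]
Step 3: flows [0=1,2->0,2=3] -> levels [5 4 5 6]
Step 4: flows [0->1,0=2,3->2] -> levels [4 5 6 5]
Step 5: flows [1->0,2->0,2->3] -> levels [6 4 4 6]
Step 6: flows [0->1,0->2,3->2] -> levels [4 5 6 5]
  -> period-2 cycle: step 6 state = step 4 state; never stabilizes
  -> state at step 30: (30-4) mod 2 = 0, same as step 4 -> [4 5 6 5]

Answer: 4 5 6 5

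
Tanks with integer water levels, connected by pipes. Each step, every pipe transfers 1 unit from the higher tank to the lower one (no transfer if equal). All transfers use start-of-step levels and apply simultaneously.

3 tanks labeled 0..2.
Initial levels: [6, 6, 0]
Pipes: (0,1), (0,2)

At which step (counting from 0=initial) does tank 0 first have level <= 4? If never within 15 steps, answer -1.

Step 1: flows [0=1,0->2] -> levels [5 6 1]
Step 2: flows [1->0,0->2] -> levels [5 5 2]
Step 3: flows [0=1,0->2] -> levels [4 5 3]
Tank 0 first reaches <=4 at step 3

Answer: 3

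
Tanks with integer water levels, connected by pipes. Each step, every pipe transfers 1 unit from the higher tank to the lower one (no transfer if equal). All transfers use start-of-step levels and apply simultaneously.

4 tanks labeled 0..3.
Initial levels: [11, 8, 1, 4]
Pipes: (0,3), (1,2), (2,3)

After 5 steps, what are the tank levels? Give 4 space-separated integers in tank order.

Answer: 6 6 5 7

Derivation:
Step 1: flows [0->3,1->2,3->2] -> levels [10 7 3 4]
Step 2: flows [0->3,1->2,3->2] -> levels [9 6 5 4]
Step 3: flows [0->3,1->2,2->3] -> levels [8 5 5 6]
Step 4: flows [0->3,1=2,3->2] -> levels [7 5 6 6]
Step 5: flows [0->3,2->1,2=3] -> levels [6 6 5 7]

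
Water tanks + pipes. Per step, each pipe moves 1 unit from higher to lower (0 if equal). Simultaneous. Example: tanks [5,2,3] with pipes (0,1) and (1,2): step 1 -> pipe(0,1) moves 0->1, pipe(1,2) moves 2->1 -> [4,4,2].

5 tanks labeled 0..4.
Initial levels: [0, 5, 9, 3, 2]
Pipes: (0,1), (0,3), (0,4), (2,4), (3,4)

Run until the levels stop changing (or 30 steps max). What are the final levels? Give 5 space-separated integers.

Answer: 5 3 5 4 2

Derivation:
Step 1: flows [1->0,3->0,4->0,2->4,3->4] -> levels [3 4 8 1 3]
Step 2: flows [1->0,0->3,0=4,2->4,4->3] -> levels [3 3 7 3 3]
Step 3: flows [0=1,0=3,0=4,2->4,3=4] -> levels [3 3 6 3 4]
Step 4: flows [0=1,0=3,4->0,2->4,4->3] -> levels [4 3 5 4 3]
Step 5: flows [0->1,0=3,0->4,2->4,3->4] -> levels [2 4 4 3 6]
Step 6: flows [1->0,3->0,4->0,4->2,4->3] -> levels [5 3 5 3 3]
Step 7: flows [0->1,0->3,0->4,2->4,3=4] -> levels [2 4 4 4 5]
Step 8: flows [1->0,3->0,4->0,4->2,4->3] -> levels [5 3 5 4 2]
Step 9: flows [0->1,0->3,0->4,2->4,3->4] -> levels [2 4 4 4 5]
  -> period-2 cycle: step 9 state = step 7 state; never stabilizes
  -> state at step 30: (30-7) mod 2 = 1, same as step 8 -> [5 3 5 4 2]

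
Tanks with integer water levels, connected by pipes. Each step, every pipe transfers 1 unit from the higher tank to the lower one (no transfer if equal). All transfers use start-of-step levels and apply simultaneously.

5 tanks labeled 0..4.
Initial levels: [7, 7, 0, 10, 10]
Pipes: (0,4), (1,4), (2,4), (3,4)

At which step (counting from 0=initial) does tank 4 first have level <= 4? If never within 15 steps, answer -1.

Step 1: flows [4->0,4->1,4->2,3=4] -> levels [8 8 1 10 7]
Step 2: flows [0->4,1->4,4->2,3->4] -> levels [7 7 2 9 9]
Step 3: flows [4->0,4->1,4->2,3=4] -> levels [8 8 3 9 6]
Step 4: flows [0->4,1->4,4->2,3->4] -> levels [7 7 4 8 8]
Step 5: flows [4->0,4->1,4->2,3=4] -> levels [8 8 5 8 5]
Step 6: flows [0->4,1->4,2=4,3->4] -> levels [7 7 5 7 8]
Step 7: flows [4->0,4->1,4->2,4->3] -> levels [8 8 6 8 4]
Tank 4 first reaches <=4 at step 7

Answer: 7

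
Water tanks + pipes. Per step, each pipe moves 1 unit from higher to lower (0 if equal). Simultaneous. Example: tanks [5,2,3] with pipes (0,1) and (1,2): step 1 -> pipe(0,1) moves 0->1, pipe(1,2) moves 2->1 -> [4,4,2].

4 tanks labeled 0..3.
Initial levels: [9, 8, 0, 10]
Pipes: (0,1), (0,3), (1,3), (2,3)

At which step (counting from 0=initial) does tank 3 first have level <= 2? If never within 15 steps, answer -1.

Step 1: flows [0->1,3->0,3->1,3->2] -> levels [9 10 1 7]
Step 2: flows [1->0,0->3,1->3,3->2] -> levels [9 8 2 8]
Step 3: flows [0->1,0->3,1=3,3->2] -> levels [7 9 3 8]
Step 4: flows [1->0,3->0,1->3,3->2] -> levels [9 7 4 7]
Step 5: flows [0->1,0->3,1=3,3->2] -> levels [7 8 5 7]
Step 6: flows [1->0,0=3,1->3,3->2] -> levels [8 6 6 7]
Step 7: flows [0->1,0->3,3->1,3->2] -> levels [6 8 7 6]
Step 8: flows [1->0,0=3,1->3,2->3] -> levels [7 6 6 8]
Step 9: flows [0->1,3->0,3->1,3->2] -> levels [7 8 7 5]
Step 10: flows [1->0,0->3,1->3,2->3] -> levels [7 6 6 8]
  -> period-2 cycle (repeats step 8); tank 3 never drops to <=2
Tank 3 never reaches <=2 within 15 steps

Answer: -1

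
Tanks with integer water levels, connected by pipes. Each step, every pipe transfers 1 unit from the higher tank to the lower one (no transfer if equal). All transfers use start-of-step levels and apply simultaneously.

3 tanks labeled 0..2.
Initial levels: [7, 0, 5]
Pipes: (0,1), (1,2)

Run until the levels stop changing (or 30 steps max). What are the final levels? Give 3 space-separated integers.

Step 1: flows [0->1,2->1] -> levels [6 2 4]
Step 2: flows [0->1,2->1] -> levels [5 4 3]
Step 3: flows [0->1,1->2] -> levels [4 4 4]
Step 4: flows [0=1,1=2] -> levels [4 4 4]
  -> stable (no change)

Answer: 4 4 4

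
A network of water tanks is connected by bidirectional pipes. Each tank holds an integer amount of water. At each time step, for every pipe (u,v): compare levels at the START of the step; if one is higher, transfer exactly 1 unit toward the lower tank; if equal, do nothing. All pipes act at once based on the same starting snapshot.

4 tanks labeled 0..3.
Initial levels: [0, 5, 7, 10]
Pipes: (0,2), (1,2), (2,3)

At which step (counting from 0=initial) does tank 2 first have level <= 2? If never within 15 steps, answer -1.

Answer: -1

Derivation:
Step 1: flows [2->0,2->1,3->2] -> levels [1 6 6 9]
Step 2: flows [2->0,1=2,3->2] -> levels [2 6 6 8]
Step 3: flows [2->0,1=2,3->2] -> levels [3 6 6 7]
Step 4: flows [2->0,1=2,3->2] -> levels [4 6 6 6]
Step 5: flows [2->0,1=2,2=3] -> levels [5 6 5 6]
Step 6: flows [0=2,1->2,3->2] -> levels [5 5 7 5]
Step 7: flows [2->0,2->1,2->3] -> levels [6 6 4 6]
Step 8: flows [0->2,1->2,3->2] -> levels [5 5 7 5]
  -> period-2 cycle (repeats step 6); tank 2 never drops to <=2
Tank 2 never reaches <=2 within 15 steps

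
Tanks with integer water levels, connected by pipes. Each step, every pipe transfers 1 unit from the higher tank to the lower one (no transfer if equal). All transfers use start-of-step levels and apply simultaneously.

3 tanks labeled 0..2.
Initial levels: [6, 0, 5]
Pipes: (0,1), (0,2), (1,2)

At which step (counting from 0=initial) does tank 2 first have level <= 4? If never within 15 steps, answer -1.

Answer: 2

Derivation:
Step 1: flows [0->1,0->2,2->1] -> levels [4 2 5]
Step 2: flows [0->1,2->0,2->1] -> levels [4 4 3]
Tank 2 first reaches <=4 at step 2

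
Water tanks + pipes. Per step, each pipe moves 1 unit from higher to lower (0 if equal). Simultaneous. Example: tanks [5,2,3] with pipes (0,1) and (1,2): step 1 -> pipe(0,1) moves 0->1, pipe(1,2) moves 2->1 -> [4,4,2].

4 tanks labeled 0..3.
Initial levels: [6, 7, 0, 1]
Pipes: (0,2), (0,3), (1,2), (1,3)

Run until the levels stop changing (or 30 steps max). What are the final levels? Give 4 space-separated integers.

Answer: 2 3 4 5

Derivation:
Step 1: flows [0->2,0->3,1->2,1->3] -> levels [4 5 2 3]
Step 2: flows [0->2,0->3,1->2,1->3] -> levels [2 3 4 5]
Step 3: flows [2->0,3->0,2->1,3->1] -> levels [4 5 2 3]
  -> period-2 cycle: step 3 state = step 1 state; never stabilizes
  -> state at step 30: (30-1) mod 2 = 1, same as step 2 -> [2 3 4 5]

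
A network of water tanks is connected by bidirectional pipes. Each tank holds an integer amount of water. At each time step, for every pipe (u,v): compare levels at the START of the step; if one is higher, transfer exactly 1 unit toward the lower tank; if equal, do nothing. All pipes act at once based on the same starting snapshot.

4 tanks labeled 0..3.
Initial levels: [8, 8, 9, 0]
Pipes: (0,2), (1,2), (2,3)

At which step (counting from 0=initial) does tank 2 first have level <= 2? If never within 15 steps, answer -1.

Step 1: flows [2->0,2->1,2->3] -> levels [9 9 6 1]
Step 2: flows [0->2,1->2,2->3] -> levels [8 8 7 2]
Step 3: flows [0->2,1->2,2->3] -> levels [7 7 8 3]
Step 4: flows [2->0,2->1,2->3] -> levels [8 8 5 4]
Step 5: flows [0->2,1->2,2->3] -> levels [7 7 6 5]
Step 6: flows [0->2,1->2,2->3] -> levels [6 6 7 6]
Step 7: flows [2->0,2->1,2->3] -> levels [7 7 4 7]
Step 8: flows [0->2,1->2,3->2] -> levels [6 6 7 6]
  -> period-2 cycle (repeats step 6); tank 2 never drops to <=2
Tank 2 never reaches <=2 within 15 steps

Answer: -1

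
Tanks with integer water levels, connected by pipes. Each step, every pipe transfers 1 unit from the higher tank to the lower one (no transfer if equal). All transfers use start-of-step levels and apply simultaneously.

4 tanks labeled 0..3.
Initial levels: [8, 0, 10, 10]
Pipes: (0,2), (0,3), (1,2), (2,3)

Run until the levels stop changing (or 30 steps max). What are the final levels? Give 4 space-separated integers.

Step 1: flows [2->0,3->0,2->1,2=3] -> levels [10 1 8 9]
Step 2: flows [0->2,0->3,2->1,3->2] -> levels [8 2 9 9]
Step 3: flows [2->0,3->0,2->1,2=3] -> levels [10 3 7 8]
Step 4: flows [0->2,0->3,2->1,3->2] -> levels [8 4 8 8]
Step 5: flows [0=2,0=3,2->1,2=3] -> levels [8 5 7 8]
Step 6: flows [0->2,0=3,2->1,3->2] -> levels [7 6 8 7]
Step 7: flows [2->0,0=3,2->1,2->3] -> levels [8 7 5 8]
Step 8: flows [0->2,0=3,1->2,3->2] -> levels [7 6 8 7]
  -> period-2 cycle: step 8 state = step 6 state; never stabilizes
  -> state at step 30: (30-6) mod 2 = 0, same as step 6 -> [7 6 8 7]

Answer: 7 6 8 7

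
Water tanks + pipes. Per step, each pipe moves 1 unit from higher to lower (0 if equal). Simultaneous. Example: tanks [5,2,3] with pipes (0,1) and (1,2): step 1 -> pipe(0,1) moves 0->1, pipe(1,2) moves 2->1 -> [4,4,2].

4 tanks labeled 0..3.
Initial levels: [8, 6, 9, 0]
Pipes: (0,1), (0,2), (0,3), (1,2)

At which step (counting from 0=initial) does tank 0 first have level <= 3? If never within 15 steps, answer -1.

Step 1: flows [0->1,2->0,0->3,2->1] -> levels [7 8 7 1]
Step 2: flows [1->0,0=2,0->3,1->2] -> levels [7 6 8 2]
Step 3: flows [0->1,2->0,0->3,2->1] -> levels [6 8 6 3]
Step 4: flows [1->0,0=2,0->3,1->2] -> levels [6 6 7 4]
Step 5: flows [0=1,2->0,0->3,2->1] -> levels [6 7 5 5]
Step 6: flows [1->0,0->2,0->3,1->2] -> levels [5 5 7 6]
Step 7: flows [0=1,2->0,3->0,2->1] -> levels [7 6 5 5]
Step 8: flows [0->1,0->2,0->3,1->2] -> levels [4 6 7 6]
Step 9: flows [1->0,2->0,3->0,2->1] -> levels [7 6 5 5]
  -> period-2 cycle (repeats step 7); tank 0 never drops to <=3
Tank 0 never reaches <=3 within 15 steps

Answer: -1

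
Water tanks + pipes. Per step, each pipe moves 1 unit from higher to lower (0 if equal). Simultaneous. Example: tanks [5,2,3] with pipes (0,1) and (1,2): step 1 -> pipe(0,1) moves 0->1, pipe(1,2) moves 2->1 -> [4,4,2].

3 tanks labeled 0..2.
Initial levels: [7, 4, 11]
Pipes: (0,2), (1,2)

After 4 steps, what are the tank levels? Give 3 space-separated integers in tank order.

Answer: 7 7 8

Derivation:
Step 1: flows [2->0,2->1] -> levels [8 5 9]
Step 2: flows [2->0,2->1] -> levels [9 6 7]
Step 3: flows [0->2,2->1] -> levels [8 7 7]
Step 4: flows [0->2,1=2] -> levels [7 7 8]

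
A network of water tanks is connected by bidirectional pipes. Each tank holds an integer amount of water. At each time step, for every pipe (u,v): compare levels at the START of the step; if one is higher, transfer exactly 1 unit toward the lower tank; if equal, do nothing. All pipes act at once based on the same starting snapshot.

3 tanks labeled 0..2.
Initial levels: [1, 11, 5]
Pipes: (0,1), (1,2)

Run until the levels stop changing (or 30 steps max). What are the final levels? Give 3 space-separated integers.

Step 1: flows [1->0,1->2] -> levels [2 9 6]
Step 2: flows [1->0,1->2] -> levels [3 7 7]
Step 3: flows [1->0,1=2] -> levels [4 6 7]
Step 4: flows [1->0,2->1] -> levels [5 6 6]
Step 5: flows [1->0,1=2] -> levels [6 5 6]
Step 6: flows [0->1,2->1] -> levels [5 7 5]
Step 7: flows [1->0,1->2] -> levels [6 5 6]
  -> period-2 cycle: step 7 state = step 5 state; never stabilizes
  -> state at step 30: (30-5) mod 2 = 1, same as step 6 -> [5 7 5]

Answer: 5 7 5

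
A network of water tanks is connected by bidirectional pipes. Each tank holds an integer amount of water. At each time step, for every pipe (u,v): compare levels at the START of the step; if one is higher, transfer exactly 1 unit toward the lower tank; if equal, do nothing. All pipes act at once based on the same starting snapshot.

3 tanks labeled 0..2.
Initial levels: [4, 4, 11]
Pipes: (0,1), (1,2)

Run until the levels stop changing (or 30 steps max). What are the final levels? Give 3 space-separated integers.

Step 1: flows [0=1,2->1] -> levels [4 5 10]
Step 2: flows [1->0,2->1] -> levels [5 5 9]
Step 3: flows [0=1,2->1] -> levels [5 6 8]
Step 4: flows [1->0,2->1] -> levels [6 6 7]
Step 5: flows [0=1,2->1] -> levels [6 7 6]
Step 6: flows [1->0,1->2] -> levels [7 5 7]
Step 7: flows [0->1,2->1] -> levels [6 7 6]
  -> period-2 cycle: step 7 state = step 5 state; never stabilizes
  -> state at step 30: (30-5) mod 2 = 1, same as step 6 -> [7 5 7]

Answer: 7 5 7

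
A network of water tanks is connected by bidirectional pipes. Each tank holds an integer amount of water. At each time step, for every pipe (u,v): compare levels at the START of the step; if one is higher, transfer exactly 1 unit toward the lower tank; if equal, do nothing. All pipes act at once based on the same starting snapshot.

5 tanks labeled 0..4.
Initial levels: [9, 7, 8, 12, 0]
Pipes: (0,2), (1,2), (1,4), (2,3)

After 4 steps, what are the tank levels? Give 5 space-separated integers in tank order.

Step 1: flows [0->2,2->1,1->4,3->2] -> levels [8 7 9 11 1]
Step 2: flows [2->0,2->1,1->4,3->2] -> levels [9 7 8 10 2]
Step 3: flows [0->2,2->1,1->4,3->2] -> levels [8 7 9 9 3]
Step 4: flows [2->0,2->1,1->4,2=3] -> levels [9 7 7 9 4]

Answer: 9 7 7 9 4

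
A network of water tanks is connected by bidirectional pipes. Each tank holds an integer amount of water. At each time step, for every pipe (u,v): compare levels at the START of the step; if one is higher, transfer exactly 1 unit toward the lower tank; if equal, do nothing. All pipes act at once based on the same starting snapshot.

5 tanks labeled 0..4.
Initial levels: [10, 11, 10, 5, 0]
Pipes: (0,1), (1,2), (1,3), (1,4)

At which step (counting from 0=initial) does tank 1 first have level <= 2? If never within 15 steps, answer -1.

Step 1: flows [1->0,1->2,1->3,1->4] -> levels [11 7 11 6 1]
Step 2: flows [0->1,2->1,1->3,1->4] -> levels [10 7 10 7 2]
Step 3: flows [0->1,2->1,1=3,1->4] -> levels [9 8 9 7 3]
Step 4: flows [0->1,2->1,1->3,1->4] -> levels [8 8 8 8 4]
Step 5: flows [0=1,1=2,1=3,1->4] -> levels [8 7 8 8 5]
Step 6: flows [0->1,2->1,3->1,1->4] -> levels [7 9 7 7 6]
Step 7: flows [1->0,1->2,1->3,1->4] -> levels [8 5 8 8 7]
Step 8: flows [0->1,2->1,3->1,4->1] -> levels [7 9 7 7 6]
  -> period-2 cycle (repeats step 6); tank 1 never drops to <=2
Tank 1 never reaches <=2 within 15 steps

Answer: -1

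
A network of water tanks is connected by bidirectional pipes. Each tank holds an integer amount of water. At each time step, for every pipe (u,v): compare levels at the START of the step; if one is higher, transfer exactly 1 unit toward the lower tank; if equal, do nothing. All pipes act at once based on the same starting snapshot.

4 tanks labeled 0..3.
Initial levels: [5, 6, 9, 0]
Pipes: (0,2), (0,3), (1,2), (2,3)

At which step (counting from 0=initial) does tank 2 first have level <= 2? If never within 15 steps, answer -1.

Answer: -1

Derivation:
Step 1: flows [2->0,0->3,2->1,2->3] -> levels [5 7 6 2]
Step 2: flows [2->0,0->3,1->2,2->3] -> levels [5 6 5 4]
Step 3: flows [0=2,0->3,1->2,2->3] -> levels [4 5 5 6]
Step 4: flows [2->0,3->0,1=2,3->2] -> levels [6 5 5 4]
Step 5: flows [0->2,0->3,1=2,2->3] -> levels [4 5 5 6]
  -> period-2 cycle (repeats step 3); tank 2 never drops to <=2
Tank 2 never reaches <=2 within 15 steps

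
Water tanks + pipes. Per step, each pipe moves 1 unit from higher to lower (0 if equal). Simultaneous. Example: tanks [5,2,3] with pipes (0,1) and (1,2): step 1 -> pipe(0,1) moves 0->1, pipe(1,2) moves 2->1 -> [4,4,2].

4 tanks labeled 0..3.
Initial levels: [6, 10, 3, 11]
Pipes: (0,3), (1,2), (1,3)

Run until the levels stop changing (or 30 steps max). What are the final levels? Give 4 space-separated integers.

Step 1: flows [3->0,1->2,3->1] -> levels [7 10 4 9]
Step 2: flows [3->0,1->2,1->3] -> levels [8 8 5 9]
Step 3: flows [3->0,1->2,3->1] -> levels [9 8 6 7]
Step 4: flows [0->3,1->2,1->3] -> levels [8 6 7 9]
Step 5: flows [3->0,2->1,3->1] -> levels [9 8 6 7]
  -> period-2 cycle: step 5 state = step 3 state; never stabilizes
  -> state at step 30: (30-3) mod 2 = 1, same as step 4 -> [8 6 7 9]

Answer: 8 6 7 9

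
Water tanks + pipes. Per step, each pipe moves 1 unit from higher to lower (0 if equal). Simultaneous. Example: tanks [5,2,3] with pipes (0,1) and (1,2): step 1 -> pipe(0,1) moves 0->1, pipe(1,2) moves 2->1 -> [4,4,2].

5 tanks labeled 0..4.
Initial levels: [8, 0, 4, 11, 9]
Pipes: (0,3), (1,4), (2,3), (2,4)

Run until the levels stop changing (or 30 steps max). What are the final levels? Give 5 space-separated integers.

Answer: 6 5 6 8 7

Derivation:
Step 1: flows [3->0,4->1,3->2,4->2] -> levels [9 1 6 9 7]
Step 2: flows [0=3,4->1,3->2,4->2] -> levels [9 2 8 8 5]
Step 3: flows [0->3,4->1,2=3,2->4] -> levels [8 3 7 9 5]
Step 4: flows [3->0,4->1,3->2,2->4] -> levels [9 4 7 7 5]
Step 5: flows [0->3,4->1,2=3,2->4] -> levels [8 5 6 8 5]
Step 6: flows [0=3,1=4,3->2,2->4] -> levels [8 5 6 7 6]
Step 7: flows [0->3,4->1,3->2,2=4] -> levels [7 6 7 7 5]
Step 8: flows [0=3,1->4,2=3,2->4] -> levels [7 5 6 7 7]
Step 9: flows [0=3,4->1,3->2,4->2] -> levels [7 6 8 6 5]
Step 10: flows [0->3,1->4,2->3,2->4] -> levels [6 5 6 8 7]
Step 11: flows [3->0,4->1,3->2,4->2] -> levels [7 6 8 6 5]
  -> period-2 cycle: step 11 state = step 9 state; never stabilizes
  -> state at step 30: (30-9) mod 2 = 1, same as step 10 -> [6 5 6 8 7]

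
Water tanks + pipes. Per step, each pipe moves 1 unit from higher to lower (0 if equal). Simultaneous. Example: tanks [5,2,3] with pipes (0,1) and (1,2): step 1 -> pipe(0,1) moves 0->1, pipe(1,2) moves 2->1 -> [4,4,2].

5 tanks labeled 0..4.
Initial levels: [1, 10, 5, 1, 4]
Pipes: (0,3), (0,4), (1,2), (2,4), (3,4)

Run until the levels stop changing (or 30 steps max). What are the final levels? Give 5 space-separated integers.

Step 1: flows [0=3,4->0,1->2,2->4,4->3] -> levels [2 9 5 2 3]
Step 2: flows [0=3,4->0,1->2,2->4,4->3] -> levels [3 8 5 3 2]
Step 3: flows [0=3,0->4,1->2,2->4,3->4] -> levels [2 7 5 2 5]
Step 4: flows [0=3,4->0,1->2,2=4,4->3] -> levels [3 6 6 3 3]
Step 5: flows [0=3,0=4,1=2,2->4,3=4] -> levels [3 6 5 3 4]
Step 6: flows [0=3,4->0,1->2,2->4,4->3] -> levels [4 5 5 4 3]
Step 7: flows [0=3,0->4,1=2,2->4,3->4] -> levels [3 5 4 3 6]
Step 8: flows [0=3,4->0,1->2,4->2,4->3] -> levels [4 4 6 4 3]
Step 9: flows [0=3,0->4,2->1,2->4,3->4] -> levels [3 5 4 3 6]
  -> period-2 cycle: step 9 state = step 7 state; never stabilizes
  -> state at step 30: (30-7) mod 2 = 1, same as step 8 -> [4 4 6 4 3]

Answer: 4 4 6 4 3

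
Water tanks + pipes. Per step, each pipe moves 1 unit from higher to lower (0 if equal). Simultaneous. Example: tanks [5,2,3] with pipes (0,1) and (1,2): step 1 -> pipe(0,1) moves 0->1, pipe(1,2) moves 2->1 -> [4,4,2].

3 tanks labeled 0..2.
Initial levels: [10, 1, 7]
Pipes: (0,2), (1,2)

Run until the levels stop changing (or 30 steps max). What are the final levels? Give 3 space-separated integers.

Answer: 6 6 6

Derivation:
Step 1: flows [0->2,2->1] -> levels [9 2 7]
Step 2: flows [0->2,2->1] -> levels [8 3 7]
Step 3: flows [0->2,2->1] -> levels [7 4 7]
Step 4: flows [0=2,2->1] -> levels [7 5 6]
Step 5: flows [0->2,2->1] -> levels [6 6 6]
Step 6: flows [0=2,1=2] -> levels [6 6 6]
  -> stable (no change)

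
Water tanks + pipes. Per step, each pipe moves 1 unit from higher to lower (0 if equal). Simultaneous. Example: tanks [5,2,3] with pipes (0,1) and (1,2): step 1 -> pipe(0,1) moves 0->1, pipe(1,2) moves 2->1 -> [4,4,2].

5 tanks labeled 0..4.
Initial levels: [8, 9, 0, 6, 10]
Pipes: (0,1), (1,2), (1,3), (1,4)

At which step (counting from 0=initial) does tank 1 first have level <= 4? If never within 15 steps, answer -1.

Answer: 5

Derivation:
Step 1: flows [1->0,1->2,1->3,4->1] -> levels [9 7 1 7 9]
Step 2: flows [0->1,1->2,1=3,4->1] -> levels [8 8 2 7 8]
Step 3: flows [0=1,1->2,1->3,1=4] -> levels [8 6 3 8 8]
Step 4: flows [0->1,1->2,3->1,4->1] -> levels [7 8 4 7 7]
Step 5: flows [1->0,1->2,1->3,1->4] -> levels [8 4 5 8 8]
Tank 1 first reaches <=4 at step 5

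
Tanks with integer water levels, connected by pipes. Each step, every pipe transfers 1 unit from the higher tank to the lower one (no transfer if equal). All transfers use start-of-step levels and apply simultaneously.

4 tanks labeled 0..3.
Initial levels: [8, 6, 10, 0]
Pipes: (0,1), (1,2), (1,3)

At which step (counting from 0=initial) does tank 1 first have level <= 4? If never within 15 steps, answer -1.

Answer: 6

Derivation:
Step 1: flows [0->1,2->1,1->3] -> levels [7 7 9 1]
Step 2: flows [0=1,2->1,1->3] -> levels [7 7 8 2]
Step 3: flows [0=1,2->1,1->3] -> levels [7 7 7 3]
Step 4: flows [0=1,1=2,1->3] -> levels [7 6 7 4]
Step 5: flows [0->1,2->1,1->3] -> levels [6 7 6 5]
Step 6: flows [1->0,1->2,1->3] -> levels [7 4 7 6]
Tank 1 first reaches <=4 at step 6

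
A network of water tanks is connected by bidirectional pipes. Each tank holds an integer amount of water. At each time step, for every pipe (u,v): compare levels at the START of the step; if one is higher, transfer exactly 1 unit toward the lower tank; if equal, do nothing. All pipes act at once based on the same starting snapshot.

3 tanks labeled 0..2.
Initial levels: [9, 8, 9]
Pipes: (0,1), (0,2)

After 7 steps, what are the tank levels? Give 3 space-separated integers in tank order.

Step 1: flows [0->1,0=2] -> levels [8 9 9]
Step 2: flows [1->0,2->0] -> levels [10 8 8]
Step 3: flows [0->1,0->2] -> levels [8 9 9]
  -> period-2 cycle: step 3 state = step 1 state
  -> state at step 7: (7-1) mod 2 = 0, same as step 1 -> [8 9 9]

Answer: 8 9 9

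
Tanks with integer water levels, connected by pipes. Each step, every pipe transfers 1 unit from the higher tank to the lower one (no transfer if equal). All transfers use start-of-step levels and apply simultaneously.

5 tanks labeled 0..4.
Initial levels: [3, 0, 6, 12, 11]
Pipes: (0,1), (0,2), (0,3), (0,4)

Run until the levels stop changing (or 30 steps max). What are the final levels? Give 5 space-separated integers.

Step 1: flows [0->1,2->0,3->0,4->0] -> levels [5 1 5 11 10]
Step 2: flows [0->1,0=2,3->0,4->0] -> levels [6 2 5 10 9]
Step 3: flows [0->1,0->2,3->0,4->0] -> levels [6 3 6 9 8]
Step 4: flows [0->1,0=2,3->0,4->0] -> levels [7 4 6 8 7]
Step 5: flows [0->1,0->2,3->0,0=4] -> levels [6 5 7 7 7]
Step 6: flows [0->1,2->0,3->0,4->0] -> levels [8 6 6 6 6]
Step 7: flows [0->1,0->2,0->3,0->4] -> levels [4 7 7 7 7]
Step 8: flows [1->0,2->0,3->0,4->0] -> levels [8 6 6 6 6]
  -> period-2 cycle: step 8 state = step 6 state; never stabilizes
  -> state at step 30: (30-6) mod 2 = 0, same as step 6 -> [8 6 6 6 6]

Answer: 8 6 6 6 6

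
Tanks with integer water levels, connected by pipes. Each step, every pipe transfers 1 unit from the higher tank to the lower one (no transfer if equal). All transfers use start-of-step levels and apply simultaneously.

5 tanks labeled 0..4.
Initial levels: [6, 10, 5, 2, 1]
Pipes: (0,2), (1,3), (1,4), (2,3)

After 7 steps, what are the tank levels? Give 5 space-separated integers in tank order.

Answer: 4 6 6 4 4

Derivation:
Step 1: flows [0->2,1->3,1->4,2->3] -> levels [5 8 5 4 2]
Step 2: flows [0=2,1->3,1->4,2->3] -> levels [5 6 4 6 3]
Step 3: flows [0->2,1=3,1->4,3->2] -> levels [4 5 6 5 4]
Step 4: flows [2->0,1=3,1->4,2->3] -> levels [5 4 4 6 5]
Step 5: flows [0->2,3->1,4->1,3->2] -> levels [4 6 6 4 4]
Step 6: flows [2->0,1->3,1->4,2->3] -> levels [5 4 4 6 5]
  -> period-2 cycle: step 6 state = step 4 state
  -> state at step 7: (7-4) mod 2 = 1, same as step 5 -> [4 6 6 4 4]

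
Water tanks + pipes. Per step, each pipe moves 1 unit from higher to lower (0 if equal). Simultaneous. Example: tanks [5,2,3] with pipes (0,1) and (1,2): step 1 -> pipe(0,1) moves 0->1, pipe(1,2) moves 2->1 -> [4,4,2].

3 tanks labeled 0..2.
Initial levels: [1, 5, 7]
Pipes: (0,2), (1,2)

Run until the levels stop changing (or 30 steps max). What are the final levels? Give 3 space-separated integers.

Answer: 4 4 5

Derivation:
Step 1: flows [2->0,2->1] -> levels [2 6 5]
Step 2: flows [2->0,1->2] -> levels [3 5 5]
Step 3: flows [2->0,1=2] -> levels [4 5 4]
Step 4: flows [0=2,1->2] -> levels [4 4 5]
Step 5: flows [2->0,2->1] -> levels [5 5 3]
Step 6: flows [0->2,1->2] -> levels [4 4 5]
  -> period-2 cycle: step 6 state = step 4 state; never stabilizes
  -> state at step 30: (30-4) mod 2 = 0, same as step 4 -> [4 4 5]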